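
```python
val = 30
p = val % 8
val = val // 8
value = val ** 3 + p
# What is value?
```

Trace:
`val = 30` → val = 30
`p = val % 8` → p = 6
`val = val // 8` → val = 3
`value = val ** 3 + p` → value = 33
So value = 33

Answer: 33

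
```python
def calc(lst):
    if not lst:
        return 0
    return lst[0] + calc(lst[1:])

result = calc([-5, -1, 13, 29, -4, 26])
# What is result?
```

(-5) + (-1) + 13 + 29 + (-4) + 26 + 0 = 58

Answer: 58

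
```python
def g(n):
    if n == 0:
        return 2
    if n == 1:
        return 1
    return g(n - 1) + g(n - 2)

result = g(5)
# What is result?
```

Build up from base cases: g(0)=2, g(1)=1, g(2)=3, g(3)=4, g(4)=7, g(5)=11

Answer: 11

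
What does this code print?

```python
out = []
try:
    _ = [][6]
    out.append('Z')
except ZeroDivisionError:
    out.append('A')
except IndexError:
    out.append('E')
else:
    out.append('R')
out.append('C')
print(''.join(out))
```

Execution trace: 'E' (except IndexError) → 'C' (after the try/except). Output: EC

Answer: EC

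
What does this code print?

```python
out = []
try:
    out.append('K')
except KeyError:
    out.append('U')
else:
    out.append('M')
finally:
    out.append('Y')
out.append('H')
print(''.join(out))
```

Execution trace: 'K' (try body, no exception) → 'M' (else) → 'Y' (finally) → 'H' (after the try/except). Output: KMYH

Answer: KMYH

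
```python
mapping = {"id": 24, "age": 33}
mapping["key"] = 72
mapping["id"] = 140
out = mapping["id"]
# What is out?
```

Trace:
`mapping = {"id": 24, "age": 33}` → mapping = {'id': 24, 'age': 33}
`mapping["key"] = 72` → mapping = {'id': 24, 'age': 33, 'key': 72}
`mapping["id"] = 140` → mapping = {'id': 140, 'age': 33, 'key': 72}
`out = mapping["id"]` → out = 140
So out = 140

Answer: 140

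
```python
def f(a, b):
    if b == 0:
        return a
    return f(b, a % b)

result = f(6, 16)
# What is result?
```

f(6, 16) -> f(16, 6) -> f(6, 4) -> f(4, 2) -> f(2, 0) -> 2

Answer: 2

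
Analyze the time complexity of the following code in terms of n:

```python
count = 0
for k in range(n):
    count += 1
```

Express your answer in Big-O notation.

Each loop level contributes: n. Multiplying the contributions gives O(n).

Answer: O(n)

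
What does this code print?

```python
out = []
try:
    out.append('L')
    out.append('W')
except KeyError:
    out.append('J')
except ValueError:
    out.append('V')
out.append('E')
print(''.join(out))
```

Execution trace: 'L' (try body) → 'W' (try body, no exception) → 'E' (after the try/except). Output: LWE

Answer: LWE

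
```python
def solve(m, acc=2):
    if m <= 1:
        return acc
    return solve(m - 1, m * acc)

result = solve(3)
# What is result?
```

Accumulator trace (n, acc): (3, 2) -> (2, 6) -> (1, 12) -> return 12

Answer: 12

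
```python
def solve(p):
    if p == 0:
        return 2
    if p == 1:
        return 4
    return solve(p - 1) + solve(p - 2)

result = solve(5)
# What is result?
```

Build up from base cases: solve(0)=2, solve(1)=4, solve(2)=6, solve(3)=10, solve(4)=16, solve(5)=26

Answer: 26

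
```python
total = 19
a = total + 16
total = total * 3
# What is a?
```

Trace:
`total = 19` → total = 19
`a = total + 16` → a = 35
`total = total * 3` → total = 57
So a = 35

Answer: 35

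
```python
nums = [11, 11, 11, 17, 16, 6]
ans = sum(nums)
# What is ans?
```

Trace:
`nums = [11, 11, 11, 17, 16, 6]` → nums = [11, 11, 11, 17, 16, 6]
`ans = sum(nums)` → ans = 72
So ans = 72

Answer: 72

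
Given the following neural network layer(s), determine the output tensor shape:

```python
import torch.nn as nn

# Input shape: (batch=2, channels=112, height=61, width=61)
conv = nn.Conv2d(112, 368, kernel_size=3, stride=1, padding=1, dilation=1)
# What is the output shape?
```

Input: (2, 112, 61, 61) -> Output: (2, 368, 61, 61)

Answer: (2, 368, 61, 61)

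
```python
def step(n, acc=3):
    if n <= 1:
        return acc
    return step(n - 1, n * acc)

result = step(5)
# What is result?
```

Accumulator trace (n, acc): (5, 3) -> (4, 15) -> (3, 60) -> (2, 180) -> (1, 360) -> return 360

Answer: 360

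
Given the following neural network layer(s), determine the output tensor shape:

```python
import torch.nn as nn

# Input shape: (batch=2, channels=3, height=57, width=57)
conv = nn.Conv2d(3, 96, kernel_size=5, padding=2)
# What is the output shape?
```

Input: (2, 3, 57, 57) -> Output: (2, 96, 57, 57)

Answer: (2, 96, 57, 57)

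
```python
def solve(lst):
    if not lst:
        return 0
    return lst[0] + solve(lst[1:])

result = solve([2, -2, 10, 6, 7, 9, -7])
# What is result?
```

2 + (-2) + 10 + 6 + 7 + 9 + (-7) + 0 = 25

Answer: 25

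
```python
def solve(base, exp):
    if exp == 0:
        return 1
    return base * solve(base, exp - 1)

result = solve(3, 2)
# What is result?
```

solve(3, 2) = 3 * 3 = 9

Answer: 9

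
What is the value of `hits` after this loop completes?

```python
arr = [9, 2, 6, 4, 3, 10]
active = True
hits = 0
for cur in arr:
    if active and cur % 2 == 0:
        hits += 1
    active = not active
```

Count even values at even positions
`hits` takes the values: 0 → 1

Answer: 1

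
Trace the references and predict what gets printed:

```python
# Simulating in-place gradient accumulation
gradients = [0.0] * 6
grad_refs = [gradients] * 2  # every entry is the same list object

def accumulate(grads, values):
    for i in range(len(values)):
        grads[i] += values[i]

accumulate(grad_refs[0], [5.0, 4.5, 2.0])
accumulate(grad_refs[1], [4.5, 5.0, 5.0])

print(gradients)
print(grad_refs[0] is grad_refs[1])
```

Key concept: gradient accumulation aliasing.
Step by step:
`gradients = [0.0] * 6` → gradients = [0.0, 0.0, 0.0, 0.0, 0.0, 0.0]
`grad_refs = [gradients] * 2` → grad_refs = [[0.0, 0.0, 0.0, 0.0, 0.0, 0.0], [0.0, 0.0, 0.0, 0.0, 0.0, 0.0]]
`accumulate(grad_refs[0], [5.0, 4.5, 2.0])` → gradients = [5.0, 4.5, 2.0, 0.0, 0.0, 0.0]; grad_refs = [[5.0, 4.5, 2.0, 0.0, 0.0, 0.0], [5.0, 4.5, 2.0, 0.0, 0.0, 0.0]]
`accumulate(grad_refs[1], [4.5, 5.0, 5.0])` → gradients = [9.5, 9.5, 7.0, 0.0, 0.0, 0.0]; grad_refs = [[9.5, 9.5, 7.0, 0.0, 0.0, 0.0], [9.5, 9.5, 7.0, 0.0, 0.0, 0.0]]
`print(gradients)` → prints [9.5, 9.5, 7.0, 0.0, 0.0, 0.0]
`print(grad_refs[0] is grad_refs[1])` → prints True

Answer:
[9.5, 9.5, 7.0, 0.0, 0.0, 0.0]
True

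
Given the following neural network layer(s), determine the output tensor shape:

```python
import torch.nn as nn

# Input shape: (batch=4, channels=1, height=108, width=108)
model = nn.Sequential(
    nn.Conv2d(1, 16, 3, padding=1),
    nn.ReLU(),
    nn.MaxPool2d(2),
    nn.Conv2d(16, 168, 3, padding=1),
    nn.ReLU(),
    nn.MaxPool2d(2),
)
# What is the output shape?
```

Input: (4, 1, 108, 108) -> after first Conv2d: (4, 16, 108, 108) -> after first MaxPool2d: (4, 16, 54, 54) -> after second Conv2d: (4, 168, 54, 54) -> Output: (4, 168, 27, 27)

Answer: (4, 168, 27, 27)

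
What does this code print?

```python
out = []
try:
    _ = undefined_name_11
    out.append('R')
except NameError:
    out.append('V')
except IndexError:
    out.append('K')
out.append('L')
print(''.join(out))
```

Execution trace: 'V' (except NameError) → 'L' (after the try/except). Output: VL

Answer: VL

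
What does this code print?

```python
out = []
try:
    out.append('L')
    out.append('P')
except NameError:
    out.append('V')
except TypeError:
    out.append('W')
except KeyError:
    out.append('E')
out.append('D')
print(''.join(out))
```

Execution trace: 'L' (try body) → 'P' (try body, no exception) → 'D' (after the try/except). Output: LPD

Answer: LPD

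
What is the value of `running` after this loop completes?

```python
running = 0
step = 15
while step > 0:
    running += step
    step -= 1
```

Sum 15 down to 1
`running` takes the values: 0 → 15 → 29 → 42 → 54 → 65 → 75 → 84 → 92 → 99 → 105 → 110 → 114 → 117 → 119 → 120

Answer: 120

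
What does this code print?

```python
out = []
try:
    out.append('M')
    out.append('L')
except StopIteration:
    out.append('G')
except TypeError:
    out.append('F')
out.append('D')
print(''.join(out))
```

Execution trace: 'M' (try body) → 'L' (try body, no exception) → 'D' (after the try/except). Output: MLD

Answer: MLD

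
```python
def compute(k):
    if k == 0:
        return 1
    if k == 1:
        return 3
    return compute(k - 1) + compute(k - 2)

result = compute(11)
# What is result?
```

Build up from base cases: compute(0)=1, compute(1)=3, compute(2)=4, compute(3)=7, compute(4)=11, compute(5)=18, compute(6)=29, ..., compute(11)=322

Answer: 322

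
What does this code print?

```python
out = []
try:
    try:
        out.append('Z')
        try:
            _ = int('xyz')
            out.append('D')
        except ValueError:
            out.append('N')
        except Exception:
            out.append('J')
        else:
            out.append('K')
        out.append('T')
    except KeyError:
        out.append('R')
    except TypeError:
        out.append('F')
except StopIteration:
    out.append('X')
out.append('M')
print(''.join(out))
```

Execution trace: 'Z' (try body) → 'N' (inner except ValueError) → 'T' (try body, no exception) → 'M' (after the try/except). Output: ZNTM

Answer: ZNTM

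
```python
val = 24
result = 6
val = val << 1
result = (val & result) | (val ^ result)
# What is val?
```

Trace:
`val = 24` → val = 24
`result = 6` → result = 6
`val = val << 1` → val = 48
`result = (val & result) | (val ^ result)` → result = 54
So val = 48

Answer: 48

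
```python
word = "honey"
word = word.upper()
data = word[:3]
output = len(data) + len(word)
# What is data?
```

Trace:
`word = "honey"` → word = 'honey'
`word = word.upper()` → word = 'HONEY'
`data = word[:3]` → data = 'HON'
`output = len(data) + len(word)` → output = 8
So data = 'HON'

Answer: 'HON'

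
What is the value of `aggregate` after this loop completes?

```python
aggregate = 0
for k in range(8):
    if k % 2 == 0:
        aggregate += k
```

Sum of even numbers 0 to 7
`aggregate` takes the values: 0 → 2 → 6 → 12

Answer: 12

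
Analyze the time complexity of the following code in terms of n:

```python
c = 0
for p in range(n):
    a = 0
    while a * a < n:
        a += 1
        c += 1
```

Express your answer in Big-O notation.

Each loop level contributes: n × √n. Multiplying the contributions gives O(n√n).

Answer: O(n√n)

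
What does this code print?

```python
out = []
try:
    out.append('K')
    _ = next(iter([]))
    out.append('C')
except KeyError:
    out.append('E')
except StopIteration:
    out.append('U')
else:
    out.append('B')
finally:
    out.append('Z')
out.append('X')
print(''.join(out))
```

Execution trace: 'K' (try body) → 'U' (except StopIteration) → 'Z' (finally) → 'X' (after the try/except). Output: KUZX

Answer: KUZX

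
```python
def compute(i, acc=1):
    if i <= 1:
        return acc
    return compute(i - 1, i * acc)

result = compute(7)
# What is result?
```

Accumulator trace (n, acc): (7, 1) -> (6, 7) -> (5, 42) -> (4, 210) -> (3, 840) -> (2, 2520) -> (1, 5040) -> return 5040

Answer: 5040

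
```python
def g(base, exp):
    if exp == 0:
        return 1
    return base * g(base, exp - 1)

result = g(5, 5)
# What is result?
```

g(5, 5) = 5 * 5 * 5 * 5 * 5 = 3125

Answer: 3125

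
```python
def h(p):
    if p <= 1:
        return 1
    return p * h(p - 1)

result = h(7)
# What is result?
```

h(7) = 7 * 6 * 5 * 4 * 3 * 2 * 1 = 5040

Answer: 5040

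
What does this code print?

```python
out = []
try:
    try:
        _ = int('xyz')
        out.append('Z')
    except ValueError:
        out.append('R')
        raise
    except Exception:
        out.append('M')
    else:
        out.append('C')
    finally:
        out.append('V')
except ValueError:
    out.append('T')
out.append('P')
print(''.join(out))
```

Execution trace: 'R' (inner except ValueError) → 'V' (inner finally) → 'T' (outer except ValueError) → 'P' (after the try/except). Output: RVTP

Answer: RVTP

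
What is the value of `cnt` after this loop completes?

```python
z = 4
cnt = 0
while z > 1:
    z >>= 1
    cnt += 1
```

Count right shifts until 1
`cnt` takes the values: 0 → 1 → 2

Answer: 2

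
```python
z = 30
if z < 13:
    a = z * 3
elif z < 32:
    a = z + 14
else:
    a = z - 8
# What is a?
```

Trace:
`z = 30` → z = 30
`if z < 13: ...` → z < 13 is False, z < 32 is True → a = 44
So a = 44

Answer: 44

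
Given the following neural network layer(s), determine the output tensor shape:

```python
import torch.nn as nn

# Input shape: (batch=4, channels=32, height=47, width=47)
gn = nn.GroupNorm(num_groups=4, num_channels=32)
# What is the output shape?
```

Input: (4, 32, 47, 47) -> Output: (4, 32, 47, 47)

Answer: (4, 32, 47, 47)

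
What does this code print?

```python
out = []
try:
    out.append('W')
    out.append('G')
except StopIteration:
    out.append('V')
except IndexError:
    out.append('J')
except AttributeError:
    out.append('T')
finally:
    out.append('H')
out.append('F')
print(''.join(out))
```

Execution trace: 'W' (try body) → 'G' (try body, no exception) → 'H' (finally) → 'F' (after the try/except). Output: WGHF

Answer: WGHF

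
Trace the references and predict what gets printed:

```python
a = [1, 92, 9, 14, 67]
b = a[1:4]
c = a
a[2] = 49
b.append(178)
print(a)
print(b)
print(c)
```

Key concept: slice vs alias.
Step by step:
`a = [1, 92, 9, 14, 67]` → a = [1, 92, 9, 14, 67]
`b = a[1:4]` → b = [92, 9, 14]
`c = a` → c = [1, 92, 9, 14, 67] (same object as a)
`a[2] = 49` → a = [1, 92, 49, 14, 67] (same object as c); c = [1, 92, 49, 14, 67] (same object as a)
`b.append(178)` → b = [92, 9, 14, 178]
`print(a)` → prints [1, 92, 49, 14, 67]
`print(b)` → prints [92, 9, 14, 178]
`print(c)` → prints [1, 92, 49, 14, 67]

Answer:
[1, 92, 49, 14, 67]
[92, 9, 14, 178]
[1, 92, 49, 14, 67]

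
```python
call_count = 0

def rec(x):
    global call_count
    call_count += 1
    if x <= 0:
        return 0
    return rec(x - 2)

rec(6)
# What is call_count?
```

Linear recursion stepping by 2: 4 calls from x=6 down to ≤0.

Answer: 4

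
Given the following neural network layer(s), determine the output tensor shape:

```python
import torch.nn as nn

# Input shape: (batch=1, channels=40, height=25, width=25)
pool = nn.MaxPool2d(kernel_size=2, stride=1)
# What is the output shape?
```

Input: (1, 40, 25, 25) -> Output: (1, 40, 24, 24)

Answer: (1, 40, 24, 24)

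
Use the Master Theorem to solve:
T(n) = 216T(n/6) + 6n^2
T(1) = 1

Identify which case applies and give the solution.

a=216, b=6, f(n)=6n^2. log_6(216) = 3. Since c=2 < 3, Case 1 applies: T(n) = Θ(n^log_b(a)) = O(n^3).

Answer: O(n^3) - Case 1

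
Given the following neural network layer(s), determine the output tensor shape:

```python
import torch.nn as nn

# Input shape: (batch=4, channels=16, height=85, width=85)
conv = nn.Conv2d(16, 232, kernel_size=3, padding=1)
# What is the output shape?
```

Input: (4, 16, 85, 85) -> Output: (4, 232, 85, 85)

Answer: (4, 232, 85, 85)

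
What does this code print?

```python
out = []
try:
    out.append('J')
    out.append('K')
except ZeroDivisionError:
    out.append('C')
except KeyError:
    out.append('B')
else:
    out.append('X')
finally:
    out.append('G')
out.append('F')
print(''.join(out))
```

Execution trace: 'J' (try body) → 'K' (try body, no exception) → 'X' (else) → 'G' (finally) → 'F' (after the try/except). Output: JKXGF

Answer: JKXGF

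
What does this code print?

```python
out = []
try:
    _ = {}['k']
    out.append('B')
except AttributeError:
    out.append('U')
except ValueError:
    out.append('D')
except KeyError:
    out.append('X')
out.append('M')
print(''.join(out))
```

Execution trace: 'X' (except KeyError) → 'M' (after the try/except). Output: XM

Answer: XM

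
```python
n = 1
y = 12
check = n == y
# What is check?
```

Trace:
`n = 1` → n = 1
`y = 12` → y = 12
`check = n == y` → check = False
So check = False

Answer: False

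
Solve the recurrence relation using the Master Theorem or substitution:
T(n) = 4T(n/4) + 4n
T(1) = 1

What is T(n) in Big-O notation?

By Master Theorem: a=4, b=4, f(n)=4n. Since log_4(4) = 1 and f(n) = Θ(n^1), Case 2 applies. T(n) = O(n log n).

Answer: O(n log n)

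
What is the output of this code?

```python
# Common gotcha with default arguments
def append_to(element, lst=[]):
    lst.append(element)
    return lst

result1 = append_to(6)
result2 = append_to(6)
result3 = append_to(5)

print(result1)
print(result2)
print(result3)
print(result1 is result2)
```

Key concept: mutable default argument gotcha.
Step by step:
`result1 = append_to(6)` → result1 = [6]
`result2 = append_to(6)` → result1 = [6, 6] (same object as result2); result2 = [6, 6] (same object as result1)
`result3 = append_to(5)` → result1 = [6, 6, 5] (same object as result2, result3); result2 = [6, 6, 5] (same object as result1, result3); result3 = [6, 6, 5] (same object as result1, result2)
`print(result1)` → prints [6, 6, 5]
`print(result2)` → prints [6, 6, 5]
`print(result3)` → prints [6, 6, 5]
`print(result1 is result2)` → prints True

Answer:
[6, 6, 5]
[6, 6, 5]
[6, 6, 5]
True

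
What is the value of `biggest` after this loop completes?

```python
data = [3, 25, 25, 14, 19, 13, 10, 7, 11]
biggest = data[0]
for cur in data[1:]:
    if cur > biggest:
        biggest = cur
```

Maximum of [3, 25, 25, 14, 19, 13, 10, 7, 11]
`biggest` takes the values: 3 → 25

Answer: 25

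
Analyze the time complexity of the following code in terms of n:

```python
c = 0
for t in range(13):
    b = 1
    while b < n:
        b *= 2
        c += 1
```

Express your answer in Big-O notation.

Each loop level contributes: 1 × log n. Multiplying the contributions gives O(log n).

Answer: O(log n)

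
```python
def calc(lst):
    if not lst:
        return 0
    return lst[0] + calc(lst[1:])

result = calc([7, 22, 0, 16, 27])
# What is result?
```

7 + 22 + 0 + 16 + 27 + 0 = 72

Answer: 72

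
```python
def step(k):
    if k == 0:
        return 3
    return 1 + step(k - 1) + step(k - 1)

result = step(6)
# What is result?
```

step(k) = 1 + 2·step(k-1), step(0)=3. Closed form: (3+1)·2^6 - 1 = 255.

Answer: 255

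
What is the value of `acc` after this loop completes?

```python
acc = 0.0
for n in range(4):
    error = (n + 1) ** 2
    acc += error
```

Sum of squared losses 1² + 2² + ... + 4²
`acc` takes the values: 0.0 → 1.0 → 5.0 → 14.0 → 30.0

Answer: 30.0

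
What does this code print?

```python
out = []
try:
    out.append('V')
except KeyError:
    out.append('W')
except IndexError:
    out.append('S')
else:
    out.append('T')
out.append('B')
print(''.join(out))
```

Execution trace: 'V' (try body, no exception) → 'T' (else) → 'B' (after the try/except). Output: VTB

Answer: VTB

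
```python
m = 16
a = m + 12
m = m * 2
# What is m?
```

Trace:
`m = 16` → m = 16
`a = m + 12` → a = 28
`m = m * 2` → m = 32
So m = 32

Answer: 32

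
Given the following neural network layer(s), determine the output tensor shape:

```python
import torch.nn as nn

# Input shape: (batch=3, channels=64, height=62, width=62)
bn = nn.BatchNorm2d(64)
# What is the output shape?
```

Input: (3, 64, 62, 62) -> Output: (3, 64, 62, 62)

Answer: (3, 64, 62, 62)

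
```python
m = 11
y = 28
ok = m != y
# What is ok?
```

Trace:
`m = 11` → m = 11
`y = 28` → y = 28
`ok = m != y` → ok = True
So ok = True

Answer: True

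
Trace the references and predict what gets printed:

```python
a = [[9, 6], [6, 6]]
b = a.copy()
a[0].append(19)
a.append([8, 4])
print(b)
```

Key concept: shallow copy with nested lists.
Step by step:
`a = [[9, 6], [6, 6]]` → a = [[9, 6], [6, 6]]
`b = a.copy()` → b = [[9, 6], [6, 6]]
`a[0].append(19)` → a = [[9, 6, 19], [6, 6]]; b = [[9, 6, 19], [6, 6]]
`a.append([8, 4])` → a = [[9, 6, 19], [6, 6], [8, 4]]
`print(b)` → prints [[9, 6, 19], [6, 6]]

Answer: [[9, 6, 19], [6, 6]]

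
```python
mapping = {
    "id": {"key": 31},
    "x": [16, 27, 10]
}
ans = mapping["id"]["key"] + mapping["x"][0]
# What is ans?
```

Trace:
`mapping = { ...` → mapping = {'id': {'key': 31}, 'x': [16, 27, 10]}
`ans = mapping["id"]["key"] + mapping["x"][0]` → ans = 47
So ans = 47

Answer: 47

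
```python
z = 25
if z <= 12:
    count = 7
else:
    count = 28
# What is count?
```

Trace:
`z = 25` → z = 25
`if z <= 12: ...` → z <= 12 is False, take else branch → count = 28
So count = 28

Answer: 28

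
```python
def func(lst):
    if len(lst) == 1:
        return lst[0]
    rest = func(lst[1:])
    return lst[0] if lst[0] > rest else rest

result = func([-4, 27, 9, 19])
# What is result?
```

Recursive max over [-4, 27, 9, 19] = 27

Answer: 27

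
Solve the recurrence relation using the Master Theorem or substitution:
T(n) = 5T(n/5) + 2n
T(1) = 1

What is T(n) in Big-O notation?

By Master Theorem: a=5, b=5, f(n)=2n. Since log_5(5) = 1 and f(n) = Θ(n^1), Case 2 applies. T(n) = O(n log n).

Answer: O(n log n)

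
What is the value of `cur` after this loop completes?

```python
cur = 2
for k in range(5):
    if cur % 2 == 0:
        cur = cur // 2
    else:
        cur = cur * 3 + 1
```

Collatz-style transformation from 2
`cur` takes the values: 2 → 1 → 4 → 2 → 1 → 4

Answer: 4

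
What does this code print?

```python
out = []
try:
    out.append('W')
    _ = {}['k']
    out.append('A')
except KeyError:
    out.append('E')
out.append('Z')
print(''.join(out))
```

Execution trace: 'W' (try body) → 'E' (except KeyError) → 'Z' (after the try/except). Output: WEZ

Answer: WEZ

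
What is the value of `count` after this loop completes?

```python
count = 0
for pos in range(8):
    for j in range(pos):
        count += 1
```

Triangle number: 0+1+2+...+7
`count` takes the values: 0 → 1 → 2 → 3 → 4 → 5 → 6 → 7 → 8 → 9 → 10 → 11 → 12 → 13 → 14 → 15 → 16 → 17 → 18 → 19 → 20 → 21 → 22 → 23 → 24 → 25 → 26 → 27 → 28

Answer: 28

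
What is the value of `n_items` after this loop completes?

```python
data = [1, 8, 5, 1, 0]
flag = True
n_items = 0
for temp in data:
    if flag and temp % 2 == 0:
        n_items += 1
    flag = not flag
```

Count even values at even positions
`n_items` takes the values: 0 → 1

Answer: 1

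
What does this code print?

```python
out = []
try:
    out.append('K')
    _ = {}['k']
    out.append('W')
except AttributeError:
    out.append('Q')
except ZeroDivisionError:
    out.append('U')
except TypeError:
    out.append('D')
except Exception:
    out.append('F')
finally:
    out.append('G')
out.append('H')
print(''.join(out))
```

Execution trace: 'K' (try body) → 'F' (except Exception) → 'G' (finally) → 'H' (after the try/except). Output: KFGH

Answer: KFGH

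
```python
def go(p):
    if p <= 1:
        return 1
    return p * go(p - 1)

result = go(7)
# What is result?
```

go(7) = 7 * 6 * 5 * 4 * 3 * 2 * 1 = 5040

Answer: 5040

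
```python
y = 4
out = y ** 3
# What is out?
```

Trace:
`y = 4` → y = 4
`out = y ** 3` → out = 64
So out = 64

Answer: 64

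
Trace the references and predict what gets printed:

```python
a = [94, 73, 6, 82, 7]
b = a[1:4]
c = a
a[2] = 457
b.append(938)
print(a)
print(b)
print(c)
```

Key concept: slice vs alias.
Step by step:
`a = [94, 73, 6, 82, 7]` → a = [94, 73, 6, 82, 7]
`b = a[1:4]` → b = [73, 6, 82]
`c = a` → c = [94, 73, 6, 82, 7] (same object as a)
`a[2] = 457` → a = [94, 73, 457, 82, 7] (same object as c); c = [94, 73, 457, 82, 7] (same object as a)
`b.append(938)` → b = [73, 6, 82, 938]
`print(a)` → prints [94, 73, 457, 82, 7]
`print(b)` → prints [73, 6, 82, 938]
`print(c)` → prints [94, 73, 457, 82, 7]

Answer:
[94, 73, 457, 82, 7]
[73, 6, 82, 938]
[94, 73, 457, 82, 7]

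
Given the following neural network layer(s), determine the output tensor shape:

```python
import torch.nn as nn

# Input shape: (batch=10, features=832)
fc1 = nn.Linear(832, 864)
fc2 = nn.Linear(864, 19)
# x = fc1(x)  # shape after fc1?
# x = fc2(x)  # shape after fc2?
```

Input: (10, 832) -> after fc1: (10, 864) -> Output: (10, 19)

Answer: (10, 19)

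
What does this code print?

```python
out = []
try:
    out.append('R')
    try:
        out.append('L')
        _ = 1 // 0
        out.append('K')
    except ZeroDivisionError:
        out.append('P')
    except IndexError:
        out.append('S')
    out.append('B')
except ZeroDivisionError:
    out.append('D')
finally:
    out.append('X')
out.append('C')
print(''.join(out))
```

Execution trace: 'R' (try body) → 'L' (inner try body) → 'P' (inner except ZeroDivisionError) → 'B' (try body, no exception) → 'X' (finally) → 'C' (after the try/except). Output: RLPBXC

Answer: RLPBXC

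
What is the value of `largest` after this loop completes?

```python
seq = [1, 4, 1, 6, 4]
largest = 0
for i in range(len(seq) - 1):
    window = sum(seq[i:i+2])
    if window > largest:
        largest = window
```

Max sum of 2-element window in [1, 4, 1, 6, 4]
`largest` takes the values: 0 → 5 → 7 → 10

Answer: 10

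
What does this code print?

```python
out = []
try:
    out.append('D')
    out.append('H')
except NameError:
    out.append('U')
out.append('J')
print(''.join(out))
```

Execution trace: 'D' (try body) → 'H' (try body, no exception) → 'J' (after the try/except). Output: DHJ

Answer: DHJ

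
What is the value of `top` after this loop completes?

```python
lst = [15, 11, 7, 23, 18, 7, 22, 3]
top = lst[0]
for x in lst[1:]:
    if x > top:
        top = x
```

Maximum of [15, 11, 7, 23, 18, 7, 22, 3]
`top` takes the values: 15 → 23

Answer: 23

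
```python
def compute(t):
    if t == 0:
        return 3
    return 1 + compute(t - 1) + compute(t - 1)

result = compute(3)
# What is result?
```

compute(t) = 1 + 2·compute(t-1), compute(0)=3. Closed form: (3+1)·2^3 - 1 = 31.

Answer: 31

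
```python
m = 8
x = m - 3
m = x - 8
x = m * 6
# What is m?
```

Trace:
`m = 8` → m = 8
`x = m - 3` → x = 5
`m = x - 8` → m = -3
`x = m * 6` → x = -18
So m = -3

Answer: -3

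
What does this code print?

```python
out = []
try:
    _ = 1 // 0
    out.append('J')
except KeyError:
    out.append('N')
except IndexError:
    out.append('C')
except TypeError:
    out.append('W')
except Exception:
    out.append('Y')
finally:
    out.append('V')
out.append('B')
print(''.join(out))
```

Execution trace: 'Y' (except Exception) → 'V' (finally) → 'B' (after the try/except). Output: YVB

Answer: YVB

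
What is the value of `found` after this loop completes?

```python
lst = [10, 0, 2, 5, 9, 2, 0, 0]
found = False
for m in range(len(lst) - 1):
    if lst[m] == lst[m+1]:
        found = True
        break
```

Check consecutive duplicates in [10, 0, 2, 5, 9, 2, 0, 0]
`found` takes the values: False → True

Answer: True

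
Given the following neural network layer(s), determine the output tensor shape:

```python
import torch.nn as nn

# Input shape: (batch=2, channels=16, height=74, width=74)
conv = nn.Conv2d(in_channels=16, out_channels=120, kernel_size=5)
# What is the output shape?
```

Input: (2, 16, 74, 74) -> Output: (2, 120, 70, 70)

Answer: (2, 120, 70, 70)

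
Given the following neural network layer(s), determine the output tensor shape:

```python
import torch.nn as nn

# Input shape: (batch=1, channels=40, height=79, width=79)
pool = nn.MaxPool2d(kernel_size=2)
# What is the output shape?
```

Input: (1, 40, 79, 79) -> Output: (1, 40, 39, 39)

Answer: (1, 40, 39, 39)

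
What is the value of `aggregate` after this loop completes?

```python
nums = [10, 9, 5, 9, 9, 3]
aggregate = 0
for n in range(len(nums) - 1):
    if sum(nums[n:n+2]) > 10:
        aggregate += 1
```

Count windows with sum > 10
`aggregate` takes the values: 0 → 1 → 2 → 3 → 4 → 5

Answer: 5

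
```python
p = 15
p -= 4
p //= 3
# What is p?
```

Trace:
`p = 15` → p = 15
`p -= 4` → p = 11
`p //= 3` → p = 3
So p = 3

Answer: 3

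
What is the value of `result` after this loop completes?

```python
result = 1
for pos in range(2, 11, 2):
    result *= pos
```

Product of even numbers 2 to 10
`result` takes the values: 1 → 2 → 8 → 48 → 384 → 3840

Answer: 3840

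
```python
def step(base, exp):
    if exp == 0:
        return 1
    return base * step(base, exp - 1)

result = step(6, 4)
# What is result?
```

step(6, 4) = 6 * 6 * 6 * 6 = 1296

Answer: 1296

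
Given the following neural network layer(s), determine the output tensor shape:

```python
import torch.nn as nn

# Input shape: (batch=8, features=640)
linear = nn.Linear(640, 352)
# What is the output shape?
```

Input: (8, 640) -> Output: (8, 352)

Answer: (8, 352)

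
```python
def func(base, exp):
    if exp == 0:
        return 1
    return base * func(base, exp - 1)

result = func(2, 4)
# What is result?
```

func(2, 4) = 2 * 2 * 2 * 2 = 16

Answer: 16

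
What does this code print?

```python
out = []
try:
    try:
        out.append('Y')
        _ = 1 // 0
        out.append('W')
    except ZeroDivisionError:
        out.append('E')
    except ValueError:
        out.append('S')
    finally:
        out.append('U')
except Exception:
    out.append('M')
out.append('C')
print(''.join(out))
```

Execution trace: 'Y' (inner try body) → 'E' (inner except ZeroDivisionError) → 'U' (inner finally) → 'C' (after the try/except). Output: YEUC

Answer: YEUC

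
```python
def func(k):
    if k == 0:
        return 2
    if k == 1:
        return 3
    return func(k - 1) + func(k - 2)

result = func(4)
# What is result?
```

Build up from base cases: func(0)=2, func(1)=3, func(2)=5, func(3)=8, func(4)=13

Answer: 13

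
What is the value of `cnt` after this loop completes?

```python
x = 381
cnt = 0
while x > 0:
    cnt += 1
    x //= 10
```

Count digits by repeated division by 10
`cnt` takes the values: 0 → 1 → 2 → 3

Answer: 3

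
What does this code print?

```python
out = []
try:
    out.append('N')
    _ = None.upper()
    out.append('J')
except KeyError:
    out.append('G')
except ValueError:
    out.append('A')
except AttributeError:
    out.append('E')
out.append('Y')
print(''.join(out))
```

Execution trace: 'N' (try body) → 'E' (except AttributeError) → 'Y' (after the try/except). Output: NEY

Answer: NEY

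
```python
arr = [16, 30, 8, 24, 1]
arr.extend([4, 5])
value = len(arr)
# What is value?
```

Trace:
`arr = [16, 30, 8, 24, 1]` → arr = [16, 30, 8, 24, 1]
`arr.extend([4, 5])` → arr = [16, 30, 8, 24, 1, 4, 5]
`value = len(arr)` → value = 7
So value = 7

Answer: 7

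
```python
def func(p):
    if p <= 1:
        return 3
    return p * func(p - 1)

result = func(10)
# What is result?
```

func(10) = 10 * 9 * 8 * 7 * 6 * 5 * 4 * 3 * 2 * 3 = 10886400

Answer: 10886400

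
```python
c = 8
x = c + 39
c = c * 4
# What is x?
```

Trace:
`c = 8` → c = 8
`x = c + 39` → x = 47
`c = c * 4` → c = 32
So x = 47

Answer: 47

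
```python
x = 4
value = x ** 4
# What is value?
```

Trace:
`x = 4` → x = 4
`value = x ** 4` → value = 256
So value = 256

Answer: 256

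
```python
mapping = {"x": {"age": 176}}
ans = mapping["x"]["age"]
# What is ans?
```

Trace:
`mapping = {"x": {"age": 176}}` → mapping = {'x': {'age': 176}}
`ans = mapping["x"]["age"]` → ans = 176
So ans = 176

Answer: 176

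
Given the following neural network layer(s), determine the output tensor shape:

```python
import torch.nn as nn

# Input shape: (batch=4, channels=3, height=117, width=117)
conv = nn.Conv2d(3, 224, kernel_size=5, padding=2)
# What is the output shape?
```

Input: (4, 3, 117, 117) -> Output: (4, 224, 117, 117)

Answer: (4, 224, 117, 117)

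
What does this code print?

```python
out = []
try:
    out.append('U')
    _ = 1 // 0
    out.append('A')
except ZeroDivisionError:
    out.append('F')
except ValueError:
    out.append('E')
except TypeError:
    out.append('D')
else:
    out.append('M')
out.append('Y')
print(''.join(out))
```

Execution trace: 'U' (try body) → 'F' (except ZeroDivisionError) → 'Y' (after the try/except). Output: UFY

Answer: UFY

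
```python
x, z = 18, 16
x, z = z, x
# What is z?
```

Trace:
`x, z = 18, 16` → x = 18; z = 16
`x, z = z, x` → x = 16; z = 18
So z = 18

Answer: 18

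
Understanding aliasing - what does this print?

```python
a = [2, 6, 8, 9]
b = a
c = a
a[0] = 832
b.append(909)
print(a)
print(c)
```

Key concept: multiple aliases.
Step by step:
`a = [2, 6, 8, 9]` → a = [2, 6, 8, 9]
`b = a` → b = [2, 6, 8, 9] (same object as a)
`c = a` → c = [2, 6, 8, 9] (same object as a, b)
`a[0] = 832` → a = [832, 6, 8, 9] (same object as b, c); b = [832, 6, 8, 9] (same object as a, c); c = [832, 6, 8, 9] (same object as a, b)
`b.append(909)` → a = [832, 6, 8, 9, 909] (same object as b, c); b = [832, 6, 8, 9, 909] (same object as a, c); c = [832, 6, 8, 9, 909] (same object as a, b)
`print(a)` → prints [832, 6, 8, 9, 909]
`print(c)` → prints [832, 6, 8, 9, 909]

Answer:
[832, 6, 8, 9, 909]
[832, 6, 8, 9, 909]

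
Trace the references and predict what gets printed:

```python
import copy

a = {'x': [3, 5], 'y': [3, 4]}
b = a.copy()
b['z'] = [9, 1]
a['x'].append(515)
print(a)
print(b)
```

Key concept: shallow copy of dict with mutable values.
Step by step:
`a = {'x': [3, 5], 'y': [3, 4]}` → a = {'x': [3, 5], 'y': [3, 4]}
`b = a.copy()` → b = {'x': [3, 5], 'y': [3, 4]}
`b['z'] = [9, 1]` → b = {'x': [3, 5], 'y': [3, 4], 'z': [9, 1]}
`a['x'].append(515)` → a = {'x': [3, 5, 515], 'y': [3, 4]}; b = {'x': [3, 5, 515], 'y': [3, 4], 'z': [9, 1]}
`print(a)` → prints {'x': [3, 5, 515], 'y': [3, 4]}
`print(b)` → prints {'x': [3, 5, 515], 'y': [3, 4], 'z': [9, 1]}

Answer:
{'x': [3, 5, 515], 'y': [3, 4]}
{'x': [3, 5, 515], 'y': [3, 4], 'z': [9, 1]}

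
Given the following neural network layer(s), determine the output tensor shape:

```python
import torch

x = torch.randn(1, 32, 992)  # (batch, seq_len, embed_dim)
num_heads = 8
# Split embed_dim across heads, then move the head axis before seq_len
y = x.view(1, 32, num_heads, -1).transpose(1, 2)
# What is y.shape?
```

Input: (1, 32, 992) -> head_dim = 992 // 8 = 124; after view: (1, 32, 8, 124) -> after transpose(1, 2): (1, 8, 32, 124) -> Output: (1, 8, 32, 124)

Answer: (1, 8, 32, 124)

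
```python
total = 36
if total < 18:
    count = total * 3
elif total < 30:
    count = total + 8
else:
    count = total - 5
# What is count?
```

Trace:
`total = 36` → total = 36
`if total < 18: ...` → total < 18 is False, total < 30 is False, take else branch → count = 31
So count = 31

Answer: 31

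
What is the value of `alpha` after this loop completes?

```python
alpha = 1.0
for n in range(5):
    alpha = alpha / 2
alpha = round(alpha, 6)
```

Halving LR 5 times: 1 / 2^5
`alpha` takes the values: 1.0 → 0.5 → 0.25 → 0.125 → 0.0625 → 0.03125

Answer: 0.03125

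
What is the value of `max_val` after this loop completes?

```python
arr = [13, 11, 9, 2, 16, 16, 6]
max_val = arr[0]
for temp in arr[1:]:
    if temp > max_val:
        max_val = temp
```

Maximum of [13, 11, 9, 2, 16, 16, 6]
`max_val` takes the values: 13 → 16

Answer: 16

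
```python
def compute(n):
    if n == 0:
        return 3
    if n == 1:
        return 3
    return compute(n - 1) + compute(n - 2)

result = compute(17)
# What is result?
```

Build up from base cases: compute(0)=3, compute(1)=3, compute(2)=6, compute(3)=9, compute(4)=15, compute(5)=24, compute(6)=39, ..., compute(17)=7752

Answer: 7752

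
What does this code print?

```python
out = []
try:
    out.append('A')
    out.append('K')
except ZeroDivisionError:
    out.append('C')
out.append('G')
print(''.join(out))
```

Execution trace: 'A' (try body) → 'K' (try body, no exception) → 'G' (after the try/except). Output: AKG

Answer: AKG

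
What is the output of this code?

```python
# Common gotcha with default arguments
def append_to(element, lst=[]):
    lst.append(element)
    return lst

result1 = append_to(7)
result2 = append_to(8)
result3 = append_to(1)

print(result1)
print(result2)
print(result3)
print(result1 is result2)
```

Key concept: mutable default argument gotcha.
Step by step:
`result1 = append_to(7)` → result1 = [7]
`result2 = append_to(8)` → result1 = [7, 8] (same object as result2); result2 = [7, 8] (same object as result1)
`result3 = append_to(1)` → result1 = [7, 8, 1] (same object as result2, result3); result2 = [7, 8, 1] (same object as result1, result3); result3 = [7, 8, 1] (same object as result1, result2)
`print(result1)` → prints [7, 8, 1]
`print(result2)` → prints [7, 8, 1]
`print(result3)` → prints [7, 8, 1]
`print(result1 is result2)` → prints True

Answer:
[7, 8, 1]
[7, 8, 1]
[7, 8, 1]
True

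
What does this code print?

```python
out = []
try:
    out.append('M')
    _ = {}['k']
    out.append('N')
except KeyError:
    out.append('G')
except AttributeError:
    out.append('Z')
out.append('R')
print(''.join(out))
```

Execution trace: 'M' (try body) → 'G' (except KeyError) → 'R' (after the try/except). Output: MGR

Answer: MGR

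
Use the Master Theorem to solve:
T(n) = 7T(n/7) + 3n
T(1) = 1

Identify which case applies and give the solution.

a=7, b=7, f(n)=3n. log_7(7) = 1. Since c=1 = 1, Case 2 applies: T(n) = Θ(n^log_b(a) · log n) = O(n log n).

Answer: O(n log n) - Case 2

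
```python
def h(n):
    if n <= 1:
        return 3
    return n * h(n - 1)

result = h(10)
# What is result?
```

h(10) = 10 * 9 * 8 * 7 * 6 * 5 * 4 * 3 * 2 * 3 = 10886400

Answer: 10886400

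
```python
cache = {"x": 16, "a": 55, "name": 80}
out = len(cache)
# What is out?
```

Trace:
`cache = {"x": 16, "a": 55, "name": 80}` → cache = {'x': 16, 'a': 55, 'name': 80}
`out = len(cache)` → out = 3
So out = 3

Answer: 3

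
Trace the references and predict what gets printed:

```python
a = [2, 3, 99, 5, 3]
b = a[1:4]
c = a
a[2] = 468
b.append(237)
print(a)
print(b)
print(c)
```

Key concept: slice vs alias.
Step by step:
`a = [2, 3, 99, 5, 3]` → a = [2, 3, 99, 5, 3]
`b = a[1:4]` → b = [3, 99, 5]
`c = a` → c = [2, 3, 99, 5, 3] (same object as a)
`a[2] = 468` → a = [2, 3, 468, 5, 3] (same object as c); c = [2, 3, 468, 5, 3] (same object as a)
`b.append(237)` → b = [3, 99, 5, 237]
`print(a)` → prints [2, 3, 468, 5, 3]
`print(b)` → prints [3, 99, 5, 237]
`print(c)` → prints [2, 3, 468, 5, 3]

Answer:
[2, 3, 468, 5, 3]
[3, 99, 5, 237]
[2, 3, 468, 5, 3]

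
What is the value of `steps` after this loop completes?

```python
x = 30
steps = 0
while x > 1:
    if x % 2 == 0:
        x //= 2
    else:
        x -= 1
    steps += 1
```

Steps to reduce 30 to 1
`steps` takes the values: 0 → 1 → 2 → 3 → 4 → 5 → 6 → 7

Answer: 7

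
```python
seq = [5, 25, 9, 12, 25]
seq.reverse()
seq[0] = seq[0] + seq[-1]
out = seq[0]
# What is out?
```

Trace:
`seq = [5, 25, 9, 12, 25]` → seq = [5, 25, 9, 12, 25]
`seq.reverse()` → seq = [25, 12, 9, 25, 5]
`seq[0] = seq[0] + seq[-1]` → seq = [30, 12, 9, 25, 5]
`out = seq[0]` → out = 30
So out = 30

Answer: 30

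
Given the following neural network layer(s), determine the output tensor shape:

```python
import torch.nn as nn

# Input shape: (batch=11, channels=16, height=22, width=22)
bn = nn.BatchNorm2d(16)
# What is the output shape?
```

Input: (11, 16, 22, 22) -> Output: (11, 16, 22, 22)

Answer: (11, 16, 22, 22)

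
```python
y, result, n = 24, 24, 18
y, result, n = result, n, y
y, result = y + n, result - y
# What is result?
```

Trace:
`y, result, n = 24, 24, 18` → y = 24; result = 24; n = 18
`y, result, n = result, n, y` → y = 24; result = 18; n = 24
`y, result = y + n, result - y` → y = 48; result = -6
So result = -6

Answer: -6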